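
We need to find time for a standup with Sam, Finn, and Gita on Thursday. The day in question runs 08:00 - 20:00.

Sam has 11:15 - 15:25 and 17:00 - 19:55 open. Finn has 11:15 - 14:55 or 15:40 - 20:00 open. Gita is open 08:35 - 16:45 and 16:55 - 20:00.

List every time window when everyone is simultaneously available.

Sam ∩ Finn: 11:15-14:55, 17:00-19:55.
Sam ∩ Finn ∩ Gita: 11:15-14:55, 17:00-19:55.

11:15-14:55, 17:00-19:55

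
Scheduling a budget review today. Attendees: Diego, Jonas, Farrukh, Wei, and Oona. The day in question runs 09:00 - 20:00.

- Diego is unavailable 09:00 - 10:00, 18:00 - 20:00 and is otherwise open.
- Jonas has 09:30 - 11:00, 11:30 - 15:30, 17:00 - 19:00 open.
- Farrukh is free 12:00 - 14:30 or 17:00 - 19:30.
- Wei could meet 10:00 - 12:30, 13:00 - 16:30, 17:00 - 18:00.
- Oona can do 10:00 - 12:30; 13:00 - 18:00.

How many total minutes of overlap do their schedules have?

180

Diego free: 10:00-18:00 (invert busy blocks within the working day).
Jonas free: 09:30-11:00, 11:30-15:30, 17:00-19:00.
Farrukh free: 12:00-14:30, 17:00-19:30.
Wei free: 10:00-12:30, 13:00-16:30, 17:00-18:00.
Oona free: 10:00-12:30, 13:00-18:00.
Diego ∩ Jonas: 10:00-11:00, 11:30-15:30, 17:00-18:00.
Diego ∩ Jonas ∩ Farrukh: 12:00-14:30, 17:00-18:00.
Diego ∩ Jonas ∩ Farrukh ∩ Wei: 12:00-12:30, 13:00-14:30, 17:00-18:00.
Diego ∩ Jonas ∩ Farrukh ∩ Wei ∩ Oona: 12:00-12:30, 13:00-14:30, 17:00-18:00.
Those are the intersection windows.
Summing the common windows: 30 + 90 + 60 = 180 minutes.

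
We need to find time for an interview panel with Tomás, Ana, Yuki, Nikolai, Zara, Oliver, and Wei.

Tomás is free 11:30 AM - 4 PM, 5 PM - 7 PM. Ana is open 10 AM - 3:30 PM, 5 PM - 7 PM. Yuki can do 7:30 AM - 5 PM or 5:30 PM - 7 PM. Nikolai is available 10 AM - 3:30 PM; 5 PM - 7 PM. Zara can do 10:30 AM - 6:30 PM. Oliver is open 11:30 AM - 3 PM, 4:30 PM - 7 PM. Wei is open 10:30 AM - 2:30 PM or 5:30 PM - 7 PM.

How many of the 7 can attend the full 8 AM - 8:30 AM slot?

1

Yuki can make the full 08:00-08:30 slot — that's 1.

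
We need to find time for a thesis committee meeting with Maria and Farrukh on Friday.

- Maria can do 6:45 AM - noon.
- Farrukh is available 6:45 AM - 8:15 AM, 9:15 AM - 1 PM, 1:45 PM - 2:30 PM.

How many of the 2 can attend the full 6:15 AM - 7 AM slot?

0

nobody can make the full 06:15-07:00 slot — that's 0.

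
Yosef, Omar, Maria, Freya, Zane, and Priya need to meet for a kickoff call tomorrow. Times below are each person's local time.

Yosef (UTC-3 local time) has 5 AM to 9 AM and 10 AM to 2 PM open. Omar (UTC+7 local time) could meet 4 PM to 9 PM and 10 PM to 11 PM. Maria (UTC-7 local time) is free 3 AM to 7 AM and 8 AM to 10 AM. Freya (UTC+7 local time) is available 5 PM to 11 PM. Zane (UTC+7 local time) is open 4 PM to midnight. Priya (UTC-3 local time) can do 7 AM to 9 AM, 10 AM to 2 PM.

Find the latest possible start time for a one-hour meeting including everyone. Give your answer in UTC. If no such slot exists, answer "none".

Yosef in UTC: 08:00-12:00, 13:00-17:00 (add 3h to convert from UTC-3).
Omar in UTC: 09:00-14:00, 15:00-16:00 (subtract 7h to convert from UTC+7).
Maria in UTC: 10:00-14:00, 15:00-17:00 (add 7h to convert from UTC-7).
Freya in UTC: 10:00-16:00 (subtract 7h to convert from UTC+7).
Zane in UTC: 09:00-17:00 (subtract 7h to convert from UTC+7).
Priya in UTC: 10:00-12:00, 13:00-17:00 (add 3h to convert from UTC-3).
Yosef ∩ Omar: 09:00-12:00, 13:00-14:00, 15:00-16:00.
Yosef ∩ Omar ∩ Maria: 10:00-12:00, 13:00-14:00, 15:00-16:00.
Yosef ∩ Omar ∩ Maria ∩ Freya: 10:00-12:00, 13:00-14:00, 15:00-16:00.
Yosef ∩ Omar ∩ Maria ∩ Freya ∩ Zane: 10:00-12:00, 13:00-14:00, 15:00-16:00.
Yosef ∩ Omar ∩ Maria ∩ Freya ∩ Zane ∩ Priya: 10:00-12:00, 13:00-14:00, 15:00-16:00.
The last common window of at least 60 minutes is 15:00-16:00; a 60-minute meeting can start as late as 15:00 and still end by 16:00.

15:00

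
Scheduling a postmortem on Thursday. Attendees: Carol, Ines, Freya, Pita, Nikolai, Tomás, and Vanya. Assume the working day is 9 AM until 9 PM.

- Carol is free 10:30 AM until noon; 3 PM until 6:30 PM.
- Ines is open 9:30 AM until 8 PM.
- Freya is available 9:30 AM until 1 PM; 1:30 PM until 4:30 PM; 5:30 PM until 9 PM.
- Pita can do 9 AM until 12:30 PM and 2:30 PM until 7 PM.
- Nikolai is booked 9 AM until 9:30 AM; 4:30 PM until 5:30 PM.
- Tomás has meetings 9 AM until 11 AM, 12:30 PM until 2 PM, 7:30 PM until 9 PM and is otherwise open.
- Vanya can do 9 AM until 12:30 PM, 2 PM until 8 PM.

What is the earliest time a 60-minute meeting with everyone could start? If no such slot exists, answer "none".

11:00

Carol free: 10:30-12:00, 15:00-18:30.
Ines free: 09:30-20:00.
Freya free: 09:30-13:00, 13:30-16:30, 17:30-21:00.
Pita free: 09:00-12:30, 14:30-19:00.
Nikolai free: 09:30-16:30, 17:30-21:00 (invert busy blocks within the working day).
Tomás free: 11:00-12:30, 14:00-19:30 (invert busy blocks within the working day).
Vanya free: 09:00-12:30, 14:00-20:00.
Carol ∩ Ines: 10:30-12:00, 15:00-18:30.
Carol ∩ Ines ∩ Freya: 10:30-12:00, 15:00-16:30, 17:30-18:30.
Carol ∩ Ines ∩ Freya ∩ Pita: 10:30-12:00, 15:00-16:30, 17:30-18:30.
Carol ∩ Ines ∩ Freya ∩ Pita ∩ Nikolai: 10:30-12:00, 15:00-16:30, 17:30-18:30.
Carol ∩ Ines ∩ Freya ∩ Pita ∩ Nikolai ∩ Tomás: 11:00-12:00, 15:00-16:30, 17:30-18:30.
Carol ∩ Ines ∩ Freya ∩ Pita ∩ Nikolai ∩ Tomás ∩ Vanya: 11:00-12:00, 15:00-16:30, 17:30-18:30.
So the common availability across everyone is 11:00-12:00, 15:00-16:30, 17:30-18:30.
The first common window of at least 60 minutes is 11:00-12:00, so the earliest start is 11:00.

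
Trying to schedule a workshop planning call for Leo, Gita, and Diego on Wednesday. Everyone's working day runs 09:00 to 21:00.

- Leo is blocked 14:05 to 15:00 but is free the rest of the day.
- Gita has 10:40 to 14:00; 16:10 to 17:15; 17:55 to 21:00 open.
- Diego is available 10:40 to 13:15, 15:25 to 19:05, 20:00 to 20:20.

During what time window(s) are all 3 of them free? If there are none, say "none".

Leo free: 09:00-14:05, 15:00-21:00 (invert busy blocks within the working day).
Gita free: 10:40-14:00, 16:10-17:15, 17:55-21:00.
Diego free: 10:40-13:15, 15:25-19:05, 20:00-20:20.
Leo ∩ Gita: 10:40-14:00, 16:10-17:15, 17:55-21:00.
Leo ∩ Gita ∩ Diego: 10:40-13:15, 16:10-17:15, 17:55-19:05, 20:00-20:20.
Those are the intersection windows.

10:40-13:15, 16:10-17:15, 17:55-19:05, 20:00-20:20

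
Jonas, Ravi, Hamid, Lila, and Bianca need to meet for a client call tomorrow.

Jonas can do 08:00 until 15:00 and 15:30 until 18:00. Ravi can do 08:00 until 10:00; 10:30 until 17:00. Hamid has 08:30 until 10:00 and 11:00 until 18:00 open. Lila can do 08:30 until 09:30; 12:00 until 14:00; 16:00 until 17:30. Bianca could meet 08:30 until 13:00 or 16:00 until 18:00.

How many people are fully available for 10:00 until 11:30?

2

Jonas and Bianca can make the full 10:00-11:30 slot — that's 2.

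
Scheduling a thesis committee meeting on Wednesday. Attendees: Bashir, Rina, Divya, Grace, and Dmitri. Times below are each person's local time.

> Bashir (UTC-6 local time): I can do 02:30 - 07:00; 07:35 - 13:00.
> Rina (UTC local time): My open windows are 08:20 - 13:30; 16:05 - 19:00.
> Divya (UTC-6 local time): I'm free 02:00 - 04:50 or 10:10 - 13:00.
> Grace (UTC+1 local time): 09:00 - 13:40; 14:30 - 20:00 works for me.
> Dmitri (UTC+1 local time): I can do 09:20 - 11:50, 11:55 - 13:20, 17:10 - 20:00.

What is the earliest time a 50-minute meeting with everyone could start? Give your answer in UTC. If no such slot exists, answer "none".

Bashir in UTC: 08:30-13:00, 13:35-19:00 (add 6h to convert from UTC-6).
Rina in UTC: 08:20-13:30, 16:05-19:00.
Divya in UTC: 08:00-10:50, 16:10-19:00 (add 6h to convert from UTC-6).
Grace in UTC: 08:00-12:40, 13:30-19:00 (subtract 1h to convert from UTC+1).
Dmitri in UTC: 08:20-10:50, 10:55-12:20, 16:10-19:00 (subtract 1h to convert from UTC+1).
Bashir ∩ Rina: 08:30-13:00, 16:05-19:00.
Bashir ∩ Rina ∩ Divya: 08:30-10:50, 16:10-19:00.
Bashir ∩ Rina ∩ Divya ∩ Grace: 08:30-10:50, 16:10-19:00.
Bashir ∩ Rina ∩ Divya ∩ Grace ∩ Dmitri: 08:30-10:50, 16:10-19:00.
The first common window of at least 50 minutes is 08:30-10:50, so the earliest start is 08:30.

08:30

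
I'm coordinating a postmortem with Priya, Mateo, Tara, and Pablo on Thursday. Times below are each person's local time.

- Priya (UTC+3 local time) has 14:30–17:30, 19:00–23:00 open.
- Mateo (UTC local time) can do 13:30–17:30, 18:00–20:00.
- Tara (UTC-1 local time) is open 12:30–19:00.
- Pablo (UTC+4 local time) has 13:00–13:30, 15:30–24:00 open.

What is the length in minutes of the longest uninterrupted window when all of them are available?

Priya in UTC: 11:30-14:30, 16:00-20:00 (subtract 3h to convert from UTC+3).
Mateo in UTC: 13:30-17:30, 18:00-20:00.
Tara in UTC: 13:30-20:00 (add 1h to convert from UTC-1).
Pablo in UTC: 09:00-09:30, 11:30-20:00 (subtract 4h to convert from UTC+4).
Priya ∩ Mateo: 13:30-14:30, 16:00-17:30, 18:00-20:00.
Priya ∩ Mateo ∩ Tara: 13:30-14:30, 16:00-17:30, 18:00-20:00.
Priya ∩ Mateo ∩ Tara ∩ Pablo: 13:30-14:30, 16:00-17:30, 18:00-20:00.
So the common availability across everyone is 13:30-14:30, 16:00-17:30, 18:00-20:00.
The longest is 18:00-20:00 at 120 minutes.

120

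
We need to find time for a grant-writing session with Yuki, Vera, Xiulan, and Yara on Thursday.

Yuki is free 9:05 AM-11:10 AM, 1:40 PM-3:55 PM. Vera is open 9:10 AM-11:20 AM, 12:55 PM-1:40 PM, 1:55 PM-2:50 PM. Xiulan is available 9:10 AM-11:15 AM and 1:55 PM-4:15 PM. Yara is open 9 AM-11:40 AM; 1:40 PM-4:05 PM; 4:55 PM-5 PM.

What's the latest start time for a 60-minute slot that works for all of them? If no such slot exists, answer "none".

10:10

Yuki ∩ Vera: 09:10-11:10, 13:55-14:50.
Yuki ∩ Vera ∩ Xiulan: 09:10-11:10, 13:55-14:50.
Yuki ∩ Vera ∩ Xiulan ∩ Yara: 09:10-11:10, 13:55-14:50.
The last common window of at least 60 minutes is 09:10-11:10; a 60-minute meeting can start as late as 10:10 and still end by 11:10.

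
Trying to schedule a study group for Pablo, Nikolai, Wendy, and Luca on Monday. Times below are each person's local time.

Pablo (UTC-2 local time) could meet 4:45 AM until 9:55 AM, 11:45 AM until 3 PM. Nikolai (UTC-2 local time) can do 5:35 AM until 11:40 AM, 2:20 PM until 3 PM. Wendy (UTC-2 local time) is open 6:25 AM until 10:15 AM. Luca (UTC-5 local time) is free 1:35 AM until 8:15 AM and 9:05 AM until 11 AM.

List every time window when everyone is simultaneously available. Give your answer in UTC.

08:25-11:55

Pablo in UTC: 06:45-11:55, 13:45-17:00 (add 2h to convert from UTC-2).
Nikolai in UTC: 07:35-13:40, 16:20-17:00 (add 2h to convert from UTC-2).
Wendy in UTC: 08:25-12:15 (add 2h to convert from UTC-2).
Luca in UTC: 06:35-13:15, 14:05-16:00 (add 5h to convert from UTC-5).
Pablo ∩ Nikolai: 07:35-11:55, 16:20-17:00.
Pablo ∩ Nikolai ∩ Wendy: 08:25-11:55.
Pablo ∩ Nikolai ∩ Wendy ∩ Luca: 08:25-11:55.
So the common availability across everyone is 08:25-11:55.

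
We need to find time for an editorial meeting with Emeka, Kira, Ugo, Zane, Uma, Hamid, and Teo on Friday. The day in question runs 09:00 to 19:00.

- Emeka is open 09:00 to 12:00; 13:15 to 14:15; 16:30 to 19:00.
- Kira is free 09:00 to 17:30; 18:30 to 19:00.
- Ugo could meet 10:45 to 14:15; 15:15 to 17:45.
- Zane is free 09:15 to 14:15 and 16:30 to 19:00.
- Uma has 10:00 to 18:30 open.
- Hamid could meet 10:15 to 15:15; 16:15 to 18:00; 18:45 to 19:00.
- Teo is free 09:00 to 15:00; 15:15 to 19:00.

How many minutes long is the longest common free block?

Emeka ∩ Kira: 09:00-12:00, 13:15-14:15, 16:30-17:30, 18:30-19:00.
Emeka ∩ Kira ∩ Ugo: 10:45-12:00, 13:15-14:15, 16:30-17:30.
Emeka ∩ Kira ∩ Ugo ∩ Zane: 10:45-12:00, 13:15-14:15, 16:30-17:30.
Emeka ∩ Kira ∩ Ugo ∩ Zane ∩ Uma: 10:45-12:00, 13:15-14:15, 16:30-17:30.
Emeka ∩ Kira ∩ Ugo ∩ Zane ∩ Uma ∩ Hamid: 10:45-12:00, 13:15-14:15, 16:30-17:30.
Emeka ∩ Kira ∩ Ugo ∩ Zane ∩ Uma ∩ Hamid ∩ Teo: 10:45-12:00, 13:15-14:15, 16:30-17:30.
The longest is 10:45-12:00 at 75 minutes.

75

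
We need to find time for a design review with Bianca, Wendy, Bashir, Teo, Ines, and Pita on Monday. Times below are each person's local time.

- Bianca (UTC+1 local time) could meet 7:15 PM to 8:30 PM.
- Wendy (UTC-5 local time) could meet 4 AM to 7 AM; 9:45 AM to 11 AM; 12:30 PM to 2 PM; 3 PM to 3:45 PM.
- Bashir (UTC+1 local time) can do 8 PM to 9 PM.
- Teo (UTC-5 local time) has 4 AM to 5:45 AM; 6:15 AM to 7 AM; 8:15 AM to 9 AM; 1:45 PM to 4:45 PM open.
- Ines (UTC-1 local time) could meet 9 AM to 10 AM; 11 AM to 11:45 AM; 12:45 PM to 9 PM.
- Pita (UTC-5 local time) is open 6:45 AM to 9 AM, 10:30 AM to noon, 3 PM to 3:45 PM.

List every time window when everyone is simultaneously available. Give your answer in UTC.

none

Bianca in UTC: 18:15-19:30 (subtract 1h to convert from UTC+1).
Wendy in UTC: 09:00-12:00, 14:45-16:00, 17:30-19:00, 20:00-20:45 (add 5h to convert from UTC-5).
Bashir in UTC: 19:00-20:00 (subtract 1h to convert from UTC+1).
Teo in UTC: 09:00-10:45, 11:15-12:00, 13:15-14:00, 18:45-21:45 (add 5h to convert from UTC-5).
Ines in UTC: 10:00-11:00, 12:00-12:45, 13:45-22:00 (add 1h to convert from UTC-1).
Pita in UTC: 11:45-14:00, 15:30-17:00, 20:00-20:45 (add 5h to convert from UTC-5).
Bianca ∩ Wendy: 18:15-19:00.
Bianca ∩ Wendy ∩ Bashir: ∅.
Bianca ∩ Wendy ∩ Bashir ∩ Teo: ∅.
Bianca ∩ Wendy ∩ Bashir ∩ Teo ∩ Ines: ∅.
Bianca ∩ Wendy ∩ Bashir ∩ Teo ∩ Ines ∩ Pita: ∅.
There is no time when everyone is free.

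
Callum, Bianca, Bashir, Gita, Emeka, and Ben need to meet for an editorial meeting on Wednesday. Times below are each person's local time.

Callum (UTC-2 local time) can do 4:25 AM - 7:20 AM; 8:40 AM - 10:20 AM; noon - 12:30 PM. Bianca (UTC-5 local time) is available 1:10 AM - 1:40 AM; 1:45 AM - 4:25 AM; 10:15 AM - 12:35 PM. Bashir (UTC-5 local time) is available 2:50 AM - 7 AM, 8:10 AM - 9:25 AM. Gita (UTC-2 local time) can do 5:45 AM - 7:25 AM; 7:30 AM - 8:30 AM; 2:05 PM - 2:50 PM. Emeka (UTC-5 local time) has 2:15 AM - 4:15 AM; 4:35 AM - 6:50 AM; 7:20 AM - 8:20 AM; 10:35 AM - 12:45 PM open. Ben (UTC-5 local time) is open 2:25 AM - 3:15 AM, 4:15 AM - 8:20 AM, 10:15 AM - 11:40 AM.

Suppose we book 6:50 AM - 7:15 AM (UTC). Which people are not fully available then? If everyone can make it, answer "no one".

Bashir, Ben, Emeka, Gita

Callum in UTC: 06:25-09:20, 10:40-12:20, 14:00-14:30 (add 2h to convert from UTC-2).
Bianca in UTC: 06:10-06:40, 06:45-09:25, 15:15-17:35 (add 5h to convert from UTC-5).
Bashir in UTC: 07:50-12:00, 13:10-14:25 (add 5h to convert from UTC-5).
Gita in UTC: 07:45-09:25, 09:30-10:30, 16:05-16:50 (add 2h to convert from UTC-2).
Emeka in UTC: 07:15-09:15, 09:35-11:50, 12:20-13:20, 15:35-17:45 (add 5h to convert from UTC-5).
Ben in UTC: 07:25-08:15, 09:15-13:20, 15:15-16:40 (add 5h to convert from UTC-5).
Callum: free for 06:50-07:15. Bianca: free for 06:50-07:15. Bashir: not fully free for 06:50-07:15. Gita: not fully free for 06:50-07:15. Emeka: not fully free for 06:50-07:15. Ben: not fully free for 06:50-07:15.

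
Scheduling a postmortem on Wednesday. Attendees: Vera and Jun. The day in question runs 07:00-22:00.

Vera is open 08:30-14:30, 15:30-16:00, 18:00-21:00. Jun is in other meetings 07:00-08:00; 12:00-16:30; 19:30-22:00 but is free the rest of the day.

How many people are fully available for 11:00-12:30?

Vera free: 08:30-14:30, 15:30-16:00, 18:00-21:00.
Jun free: 08:00-12:00, 16:30-19:30 (invert busy blocks within the working day).
Vera can make the full 11:00-12:30 slot — that's 1.

1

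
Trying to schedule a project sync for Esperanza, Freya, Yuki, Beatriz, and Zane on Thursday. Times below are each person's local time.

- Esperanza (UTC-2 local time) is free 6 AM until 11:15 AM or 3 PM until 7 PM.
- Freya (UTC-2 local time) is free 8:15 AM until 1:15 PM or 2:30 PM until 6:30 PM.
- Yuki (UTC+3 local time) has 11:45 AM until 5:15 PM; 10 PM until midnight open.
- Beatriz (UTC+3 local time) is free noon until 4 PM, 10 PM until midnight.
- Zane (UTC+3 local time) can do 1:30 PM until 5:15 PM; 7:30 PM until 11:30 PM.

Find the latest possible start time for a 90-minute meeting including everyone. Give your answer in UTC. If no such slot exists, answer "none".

Esperanza in UTC: 08:00-13:15, 17:00-21:00 (add 2h to convert from UTC-2).
Freya in UTC: 10:15-15:15, 16:30-20:30 (add 2h to convert from UTC-2).
Yuki in UTC: 08:45-14:15, 19:00-21:00 (subtract 3h to convert from UTC+3).
Beatriz in UTC: 09:00-13:00, 19:00-21:00 (subtract 3h to convert from UTC+3).
Zane in UTC: 10:30-14:15, 16:30-20:30 (subtract 3h to convert from UTC+3).
Esperanza ∩ Freya: 10:15-13:15, 17:00-20:30.
Esperanza ∩ Freya ∩ Yuki: 10:15-13:15, 19:00-20:30.
Esperanza ∩ Freya ∩ Yuki ∩ Beatriz: 10:15-13:00, 19:00-20:30.
Esperanza ∩ Freya ∩ Yuki ∩ Beatriz ∩ Zane: 10:30-13:00, 19:00-20:30.
The last common window of at least 90 minutes is 19:00-20:30; a 90-minute meeting can start as late as 19:00 and still end by 20:30.

19:00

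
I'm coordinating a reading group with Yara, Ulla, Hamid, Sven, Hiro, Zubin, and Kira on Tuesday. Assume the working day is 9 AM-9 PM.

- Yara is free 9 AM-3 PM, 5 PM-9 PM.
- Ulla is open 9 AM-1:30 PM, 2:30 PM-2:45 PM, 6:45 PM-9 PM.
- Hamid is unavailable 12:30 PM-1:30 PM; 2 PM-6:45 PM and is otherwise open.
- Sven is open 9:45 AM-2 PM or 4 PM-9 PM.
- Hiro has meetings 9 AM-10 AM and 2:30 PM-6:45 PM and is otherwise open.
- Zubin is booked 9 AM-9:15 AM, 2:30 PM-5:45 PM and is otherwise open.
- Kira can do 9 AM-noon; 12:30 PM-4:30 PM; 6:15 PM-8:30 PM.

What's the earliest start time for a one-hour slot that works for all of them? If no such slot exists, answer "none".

Yara free: 09:00-15:00, 17:00-21:00.
Ulla free: 09:00-13:30, 14:30-14:45, 18:45-21:00.
Hamid free: 09:00-12:30, 13:30-14:00, 18:45-21:00 (invert busy blocks within the working day).
Sven free: 09:45-14:00, 16:00-21:00.
Hiro free: 10:00-14:30, 18:45-21:00 (invert busy blocks within the working day).
Zubin free: 09:15-14:30, 17:45-21:00 (invert busy blocks within the working day).
Kira free: 09:00-12:00, 12:30-16:30, 18:15-20:30.
Yara ∩ Ulla: 09:00-13:30, 14:30-14:45, 18:45-21:00.
Yara ∩ Ulla ∩ Hamid: 09:00-12:30, 18:45-21:00.
Yara ∩ Ulla ∩ Hamid ∩ Sven: 09:45-12:30, 18:45-21:00.
Yara ∩ Ulla ∩ Hamid ∩ Sven ∩ Hiro: 10:00-12:30, 18:45-21:00.
Yara ∩ Ulla ∩ Hamid ∩ Sven ∩ Hiro ∩ Zubin: 10:00-12:30, 18:45-21:00.
Yara ∩ Ulla ∩ Hamid ∩ Sven ∩ Hiro ∩ Zubin ∩ Kira: 10:00-12:00, 18:45-20:30.
The first common window of at least 60 minutes is 10:00-12:00, so the earliest start is 10:00.

10:00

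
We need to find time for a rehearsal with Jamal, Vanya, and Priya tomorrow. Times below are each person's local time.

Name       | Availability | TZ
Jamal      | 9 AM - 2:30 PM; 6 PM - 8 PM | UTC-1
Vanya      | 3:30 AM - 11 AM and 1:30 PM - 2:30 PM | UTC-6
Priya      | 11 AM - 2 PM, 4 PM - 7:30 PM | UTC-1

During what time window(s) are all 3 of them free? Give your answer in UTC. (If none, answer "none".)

Jamal in UTC: 10:00-15:30, 19:00-21:00 (add 1h to convert from UTC-1).
Vanya in UTC: 09:30-17:00, 19:30-20:30 (add 6h to convert from UTC-6).
Priya in UTC: 12:00-15:00, 17:00-20:30 (add 1h to convert from UTC-1).
Jamal ∩ Vanya: 10:00-15:30, 19:30-20:30.
Jamal ∩ Vanya ∩ Priya: 12:00-15:00, 19:30-20:30.

12:00-15:00, 19:30-20:30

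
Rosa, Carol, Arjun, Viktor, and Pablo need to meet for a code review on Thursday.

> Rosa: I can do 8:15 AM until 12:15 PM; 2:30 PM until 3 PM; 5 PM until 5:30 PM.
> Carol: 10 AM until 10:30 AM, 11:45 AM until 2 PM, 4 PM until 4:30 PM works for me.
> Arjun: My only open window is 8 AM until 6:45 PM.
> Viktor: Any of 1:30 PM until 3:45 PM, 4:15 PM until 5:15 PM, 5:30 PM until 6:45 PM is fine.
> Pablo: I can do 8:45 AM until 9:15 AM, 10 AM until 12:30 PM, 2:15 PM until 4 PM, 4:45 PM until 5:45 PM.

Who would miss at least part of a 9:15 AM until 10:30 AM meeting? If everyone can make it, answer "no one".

Rosa: free for 09:15-10:30. Carol: not fully free for 09:15-10:30. Arjun: free for 09:15-10:30. Viktor: not fully free for 09:15-10:30. Pablo: not fully free for 09:15-10:30.

Carol, Pablo, Viktor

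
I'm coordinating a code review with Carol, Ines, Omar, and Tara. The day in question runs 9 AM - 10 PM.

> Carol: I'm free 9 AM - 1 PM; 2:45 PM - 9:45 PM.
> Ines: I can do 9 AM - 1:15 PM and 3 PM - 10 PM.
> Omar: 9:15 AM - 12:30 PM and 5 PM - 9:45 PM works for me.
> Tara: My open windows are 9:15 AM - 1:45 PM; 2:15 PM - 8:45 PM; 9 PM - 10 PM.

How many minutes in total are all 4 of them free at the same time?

Carol ∩ Ines: 09:00-13:00, 15:00-21:45.
Carol ∩ Ines ∩ Omar: 09:15-12:30, 17:00-21:45.
Carol ∩ Ines ∩ Omar ∩ Tara: 09:15-12:30, 17:00-20:45, 21:00-21:45.
Summing the common windows: 195 + 225 + 45 = 465 minutes.

465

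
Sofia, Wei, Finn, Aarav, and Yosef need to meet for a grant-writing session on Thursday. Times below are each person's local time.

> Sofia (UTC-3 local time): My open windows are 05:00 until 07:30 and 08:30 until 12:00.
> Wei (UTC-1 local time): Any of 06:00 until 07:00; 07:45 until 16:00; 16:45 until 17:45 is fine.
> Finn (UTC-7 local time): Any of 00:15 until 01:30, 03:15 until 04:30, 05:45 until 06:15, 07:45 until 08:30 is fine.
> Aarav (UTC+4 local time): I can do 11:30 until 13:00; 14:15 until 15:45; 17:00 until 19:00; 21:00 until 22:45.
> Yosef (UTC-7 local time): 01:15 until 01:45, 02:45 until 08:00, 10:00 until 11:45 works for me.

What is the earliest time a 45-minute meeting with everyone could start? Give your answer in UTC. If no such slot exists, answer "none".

Sofia in UTC: 08:00-10:30, 11:30-15:00 (add 3h to convert from UTC-3).
Wei in UTC: 07:00-08:00, 08:45-17:00, 17:45-18:45 (add 1h to convert from UTC-1).
Finn in UTC: 07:15-08:30, 10:15-11:30, 12:45-13:15, 14:45-15:30 (add 7h to convert from UTC-7).
Aarav in UTC: 07:30-09:00, 10:15-11:45, 13:00-15:00, 17:00-18:45 (subtract 4h to convert from UTC+4).
Yosef in UTC: 08:15-08:45, 09:45-15:00, 17:00-18:45 (add 7h to convert from UTC-7).
Sofia ∩ Wei: 08:45-10:30, 11:30-15:00.
Sofia ∩ Wei ∩ Finn: 10:15-10:30, 12:45-13:15, 14:45-15:00.
Sofia ∩ Wei ∩ Finn ∩ Aarav: 10:15-10:30, 13:00-13:15, 14:45-15:00.
Sofia ∩ Wei ∩ Finn ∩ Aarav ∩ Yosef: 10:15-10:30, 13:00-13:15, 14:45-15:00.
So the common availability across everyone is 10:15-10:30, 13:00-13:15, 14:45-15:00.
No common window is at least 45 minutes long.

none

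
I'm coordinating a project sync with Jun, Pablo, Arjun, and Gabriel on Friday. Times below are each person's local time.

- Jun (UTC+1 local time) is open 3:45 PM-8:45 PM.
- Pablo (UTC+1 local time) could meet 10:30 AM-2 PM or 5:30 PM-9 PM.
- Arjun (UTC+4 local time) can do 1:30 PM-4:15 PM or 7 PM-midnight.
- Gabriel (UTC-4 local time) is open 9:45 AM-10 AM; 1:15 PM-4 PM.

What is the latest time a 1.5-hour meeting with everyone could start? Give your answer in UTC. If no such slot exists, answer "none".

18:15

Jun in UTC: 14:45-19:45 (subtract 1h to convert from UTC+1).
Pablo in UTC: 09:30-13:00, 16:30-20:00 (subtract 1h to convert from UTC+1).
Arjun in UTC: 09:30-12:15, 15:00-20:00 (subtract 4h to convert from UTC+4).
Gabriel in UTC: 13:45-14:00, 17:15-20:00 (add 4h to convert from UTC-4).
Jun ∩ Pablo: 16:30-19:45.
Jun ∩ Pablo ∩ Arjun: 16:30-19:45.
Jun ∩ Pablo ∩ Arjun ∩ Gabriel: 17:15-19:45.
So the common availability across everyone is 17:15-19:45.
The last common window of at least 90 minutes is 17:15-19:45; a 90-minute meeting can start as late as 18:15 and still end by 19:45.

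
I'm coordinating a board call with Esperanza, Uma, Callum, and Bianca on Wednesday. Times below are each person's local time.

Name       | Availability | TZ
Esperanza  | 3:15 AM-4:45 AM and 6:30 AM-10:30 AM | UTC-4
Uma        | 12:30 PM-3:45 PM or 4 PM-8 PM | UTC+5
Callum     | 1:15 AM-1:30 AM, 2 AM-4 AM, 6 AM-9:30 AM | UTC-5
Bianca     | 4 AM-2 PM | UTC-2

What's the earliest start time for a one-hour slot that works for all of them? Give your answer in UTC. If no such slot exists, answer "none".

07:30

Esperanza in UTC: 07:15-08:45, 10:30-14:30 (add 4h to convert from UTC-4).
Uma in UTC: 07:30-10:45, 11:00-15:00 (subtract 5h to convert from UTC+5).
Callum in UTC: 06:15-06:30, 07:00-09:00, 11:00-14:30 (add 5h to convert from UTC-5).
Bianca in UTC: 06:00-16:00 (add 2h to convert from UTC-2).
Esperanza ∩ Uma: 07:30-08:45, 10:30-10:45, 11:00-14:30.
Esperanza ∩ Uma ∩ Callum: 07:30-08:45, 11:00-14:30.
Esperanza ∩ Uma ∩ Callum ∩ Bianca: 07:30-08:45, 11:00-14:30.
The first common window of at least 60 minutes is 07:30-08:45, so the earliest start is 07:30.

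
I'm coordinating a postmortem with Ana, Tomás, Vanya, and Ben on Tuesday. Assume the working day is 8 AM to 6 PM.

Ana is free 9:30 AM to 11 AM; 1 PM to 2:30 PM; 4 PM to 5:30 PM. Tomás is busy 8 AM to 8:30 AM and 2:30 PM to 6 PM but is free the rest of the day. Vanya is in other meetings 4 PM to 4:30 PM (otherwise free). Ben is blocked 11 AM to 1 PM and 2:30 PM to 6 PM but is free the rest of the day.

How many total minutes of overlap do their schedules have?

180

Ana free: 09:30-11:00, 13:00-14:30, 16:00-17:30.
Tomás free: 08:30-14:30 (invert busy blocks within the working day).
Vanya free: 08:00-16:00, 16:30-18:00 (invert busy blocks within the working day).
Ben free: 08:00-11:00, 13:00-14:30 (invert busy blocks within the working day).
Ana ∩ Tomás: 09:30-11:00, 13:00-14:30.
Ana ∩ Tomás ∩ Vanya: 09:30-11:00, 13:00-14:30.
Ana ∩ Tomás ∩ Vanya ∩ Ben: 09:30-11:00, 13:00-14:30.
So the common availability across everyone is 09:30-11:00, 13:00-14:30.
Summing the common windows: 90 + 90 = 180 minutes.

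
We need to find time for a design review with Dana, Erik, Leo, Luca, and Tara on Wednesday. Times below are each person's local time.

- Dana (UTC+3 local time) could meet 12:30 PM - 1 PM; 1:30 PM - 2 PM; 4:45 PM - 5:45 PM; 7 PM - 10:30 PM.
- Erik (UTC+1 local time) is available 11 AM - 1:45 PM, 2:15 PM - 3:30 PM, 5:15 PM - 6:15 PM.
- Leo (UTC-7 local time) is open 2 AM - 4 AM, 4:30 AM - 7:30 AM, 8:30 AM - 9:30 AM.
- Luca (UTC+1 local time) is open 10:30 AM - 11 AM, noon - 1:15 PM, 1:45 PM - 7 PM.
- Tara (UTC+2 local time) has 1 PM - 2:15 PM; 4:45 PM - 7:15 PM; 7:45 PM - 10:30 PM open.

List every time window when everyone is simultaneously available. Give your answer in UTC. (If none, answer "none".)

Dana in UTC: 09:30-10:00, 10:30-11:00, 13:45-14:45, 16:00-19:30 (subtract 3h to convert from UTC+3).
Erik in UTC: 10:00-12:45, 13:15-14:30, 16:15-17:15 (subtract 1h to convert from UTC+1).
Leo in UTC: 09:00-11:00, 11:30-14:30, 15:30-16:30 (add 7h to convert from UTC-7).
Luca in UTC: 09:30-10:00, 11:00-12:15, 12:45-18:00 (subtract 1h to convert from UTC+1).
Tara in UTC: 11:00-12:15, 14:45-17:15, 17:45-20:30 (subtract 2h to convert from UTC+2).
Dana ∩ Erik: 10:30-11:00, 13:45-14:30, 16:15-17:15.
Dana ∩ Erik ∩ Leo: 10:30-11:00, 13:45-14:30, 16:15-16:30.
Dana ∩ Erik ∩ Leo ∩ Luca: 13:45-14:30, 16:15-16:30.
Dana ∩ Erik ∩ Leo ∩ Luca ∩ Tara: 16:15-16:30.
So the common availability across everyone is 16:15-16:30.

16:15-16:30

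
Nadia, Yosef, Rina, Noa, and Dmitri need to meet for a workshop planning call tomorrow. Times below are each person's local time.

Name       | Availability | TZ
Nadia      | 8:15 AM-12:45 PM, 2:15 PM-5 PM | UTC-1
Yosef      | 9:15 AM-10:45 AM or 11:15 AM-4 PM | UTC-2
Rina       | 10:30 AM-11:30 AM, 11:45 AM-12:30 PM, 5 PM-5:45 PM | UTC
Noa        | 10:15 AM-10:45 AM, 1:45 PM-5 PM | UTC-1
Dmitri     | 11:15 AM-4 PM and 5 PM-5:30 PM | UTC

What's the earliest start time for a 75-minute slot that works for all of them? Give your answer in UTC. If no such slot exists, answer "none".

none

Nadia in UTC: 09:15-13:45, 15:15-18:00 (add 1h to convert from UTC-1).
Yosef in UTC: 11:15-12:45, 13:15-18:00 (add 2h to convert from UTC-2).
Rina in UTC: 10:30-11:30, 11:45-12:30, 17:00-17:45.
Noa in UTC: 11:15-11:45, 14:45-18:00 (add 1h to convert from UTC-1).
Dmitri in UTC: 11:15-16:00, 17:00-17:30.
Nadia ∩ Yosef: 11:15-12:45, 13:15-13:45, 15:15-18:00.
Nadia ∩ Yosef ∩ Rina: 11:15-11:30, 11:45-12:30, 17:00-17:45.
Nadia ∩ Yosef ∩ Rina ∩ Noa: 11:15-11:30, 17:00-17:45.
Nadia ∩ Yosef ∩ Rina ∩ Noa ∩ Dmitri: 11:15-11:30, 17:00-17:30.
Those are the intersection windows.
No common window is at least 75 minutes long.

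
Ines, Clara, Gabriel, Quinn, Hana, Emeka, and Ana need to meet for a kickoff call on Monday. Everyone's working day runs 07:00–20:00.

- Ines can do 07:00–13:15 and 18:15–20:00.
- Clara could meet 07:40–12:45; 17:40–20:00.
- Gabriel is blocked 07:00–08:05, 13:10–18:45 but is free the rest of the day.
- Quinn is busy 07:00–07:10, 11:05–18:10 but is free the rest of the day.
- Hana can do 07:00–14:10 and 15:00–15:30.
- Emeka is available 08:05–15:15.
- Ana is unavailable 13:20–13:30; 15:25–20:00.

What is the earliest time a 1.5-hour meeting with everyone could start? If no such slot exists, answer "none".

Ines free: 07:00-13:15, 18:15-20:00.
Clara free: 07:40-12:45, 17:40-20:00.
Gabriel free: 08:05-13:10, 18:45-20:00 (invert busy blocks within the working day).
Quinn free: 07:10-11:05, 18:10-20:00 (invert busy blocks within the working day).
Hana free: 07:00-14:10, 15:00-15:30.
Emeka free: 08:05-15:15.
Ana free: 07:00-13:20, 13:30-15:25 (invert busy blocks within the working day).
Ines ∩ Clara: 07:40-12:45, 18:15-20:00.
Ines ∩ Clara ∩ Gabriel: 08:05-12:45, 18:45-20:00.
Ines ∩ Clara ∩ Gabriel ∩ Quinn: 08:05-11:05, 18:45-20:00.
Ines ∩ Clara ∩ Gabriel ∩ Quinn ∩ Hana: 08:05-11:05.
Ines ∩ Clara ∩ Gabriel ∩ Quinn ∩ Hana ∩ Emeka: 08:05-11:05.
Ines ∩ Clara ∩ Gabriel ∩ Quinn ∩ Hana ∩ Emeka ∩ Ana: 08:05-11:05.
The first common window of at least 90 minutes is 08:05-11:05, so the earliest start is 08:05.

08:05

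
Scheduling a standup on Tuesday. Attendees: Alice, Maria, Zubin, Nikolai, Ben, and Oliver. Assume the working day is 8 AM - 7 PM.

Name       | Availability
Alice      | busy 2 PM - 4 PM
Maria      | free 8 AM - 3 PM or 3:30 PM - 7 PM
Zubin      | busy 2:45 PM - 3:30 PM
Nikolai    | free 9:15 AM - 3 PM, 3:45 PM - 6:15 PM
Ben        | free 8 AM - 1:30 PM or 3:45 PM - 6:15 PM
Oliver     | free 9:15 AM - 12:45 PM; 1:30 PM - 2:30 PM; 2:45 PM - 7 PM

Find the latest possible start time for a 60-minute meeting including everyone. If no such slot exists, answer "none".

17:15

Alice free: 08:00-14:00, 16:00-19:00 (invert busy blocks within the working day).
Maria free: 08:00-15:00, 15:30-19:00.
Zubin free: 08:00-14:45, 15:30-19:00 (invert busy blocks within the working day).
Nikolai free: 09:15-15:00, 15:45-18:15.
Ben free: 08:00-13:30, 15:45-18:15.
Oliver free: 09:15-12:45, 13:30-14:30, 14:45-19:00.
Alice ∩ Maria: 08:00-14:00, 16:00-19:00.
Alice ∩ Maria ∩ Zubin: 08:00-14:00, 16:00-19:00.
Alice ∩ Maria ∩ Zubin ∩ Nikolai: 09:15-14:00, 16:00-18:15.
Alice ∩ Maria ∩ Zubin ∩ Nikolai ∩ Ben: 09:15-13:30, 16:00-18:15.
Alice ∩ Maria ∩ Zubin ∩ Nikolai ∩ Ben ∩ Oliver: 09:15-12:45, 16:00-18:15.
Those are the intersection windows.
The last common window of at least 60 minutes is 16:00-18:15; a 60-minute meeting can start as late as 17:15 and still end by 18:15.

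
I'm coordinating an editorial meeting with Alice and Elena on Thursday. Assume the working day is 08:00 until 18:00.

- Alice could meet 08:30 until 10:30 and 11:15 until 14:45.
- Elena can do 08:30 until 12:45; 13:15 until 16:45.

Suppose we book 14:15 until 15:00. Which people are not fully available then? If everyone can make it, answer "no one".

Alice

Alice: not fully free for 14:15-15:00. Elena: free for 14:15-15:00.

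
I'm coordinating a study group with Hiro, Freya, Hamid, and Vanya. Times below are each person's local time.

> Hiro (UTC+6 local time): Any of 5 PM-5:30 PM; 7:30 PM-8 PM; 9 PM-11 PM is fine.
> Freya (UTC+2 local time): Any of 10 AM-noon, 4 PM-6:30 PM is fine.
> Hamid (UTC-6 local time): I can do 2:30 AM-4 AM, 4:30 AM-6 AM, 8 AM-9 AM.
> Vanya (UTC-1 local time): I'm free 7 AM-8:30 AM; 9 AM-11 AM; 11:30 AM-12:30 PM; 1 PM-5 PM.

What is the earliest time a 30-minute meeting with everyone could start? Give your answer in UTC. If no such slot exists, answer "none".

none

Hiro in UTC: 11:00-11:30, 13:30-14:00, 15:00-17:00 (subtract 6h to convert from UTC+6).
Freya in UTC: 08:00-10:00, 14:00-16:30 (subtract 2h to convert from UTC+2).
Hamid in UTC: 08:30-10:00, 10:30-12:00, 14:00-15:00 (add 6h to convert from UTC-6).
Vanya in UTC: 08:00-09:30, 10:00-12:00, 12:30-13:30, 14:00-18:00 (add 1h to convert from UTC-1).
Hiro ∩ Freya: 15:00-16:30.
Hiro ∩ Freya ∩ Hamid: ∅.
Hiro ∩ Freya ∩ Hamid ∩ Vanya: ∅.
There is no time when everyone is free.
No common window is at least 30 minutes long.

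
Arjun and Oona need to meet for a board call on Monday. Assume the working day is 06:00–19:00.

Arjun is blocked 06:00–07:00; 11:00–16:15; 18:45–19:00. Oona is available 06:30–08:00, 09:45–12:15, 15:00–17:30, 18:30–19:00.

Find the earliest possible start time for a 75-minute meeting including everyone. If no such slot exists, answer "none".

09:45

Arjun free: 07:00-11:00, 16:15-18:45 (invert busy blocks within the working day).
Oona free: 06:30-08:00, 09:45-12:15, 15:00-17:30, 18:30-19:00.
Arjun ∩ Oona: 07:00-08:00, 09:45-11:00, 16:15-17:30, 18:30-18:45.
Those are the intersection windows.
The first common window of at least 75 minutes is 09:45-11:00, so the earliest start is 09:45.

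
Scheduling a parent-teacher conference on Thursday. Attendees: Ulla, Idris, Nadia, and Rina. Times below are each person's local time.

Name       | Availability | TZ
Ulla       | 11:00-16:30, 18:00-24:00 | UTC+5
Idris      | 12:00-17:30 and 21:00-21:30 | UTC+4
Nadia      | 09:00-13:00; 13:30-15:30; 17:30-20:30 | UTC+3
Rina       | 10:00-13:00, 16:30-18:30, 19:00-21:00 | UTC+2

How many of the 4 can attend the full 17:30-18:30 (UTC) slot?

2

Ulla in UTC: 06:00-11:30, 13:00-19:00 (subtract 5h to convert from UTC+5).
Idris in UTC: 08:00-13:30, 17:00-17:30 (subtract 4h to convert from UTC+4).
Nadia in UTC: 06:00-10:00, 10:30-12:30, 14:30-17:30 (subtract 3h to convert from UTC+3).
Rina in UTC: 08:00-11:00, 14:30-16:30, 17:00-19:00 (subtract 2h to convert from UTC+2).
Ulla and Rina can make the full 17:30-18:30 slot — that's 2.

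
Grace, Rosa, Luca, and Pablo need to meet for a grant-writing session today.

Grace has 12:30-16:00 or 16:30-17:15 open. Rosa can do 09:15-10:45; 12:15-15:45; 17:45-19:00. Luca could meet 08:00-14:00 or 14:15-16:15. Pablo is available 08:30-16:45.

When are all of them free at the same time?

Grace ∩ Rosa: 12:30-15:45.
Grace ∩ Rosa ∩ Luca: 12:30-14:00, 14:15-15:45.
Grace ∩ Rosa ∩ Luca ∩ Pablo: 12:30-14:00, 14:15-15:45.
So the common availability across everyone is 12:30-14:00, 14:15-15:45.

12:30-14:00, 14:15-15:45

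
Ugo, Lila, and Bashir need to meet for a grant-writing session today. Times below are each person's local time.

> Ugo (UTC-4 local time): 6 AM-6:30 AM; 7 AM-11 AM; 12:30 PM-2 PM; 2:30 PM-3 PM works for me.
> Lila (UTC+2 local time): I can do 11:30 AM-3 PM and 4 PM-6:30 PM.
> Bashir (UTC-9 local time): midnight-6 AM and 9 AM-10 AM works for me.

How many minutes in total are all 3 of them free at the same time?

Ugo in UTC: 10:00-10:30, 11:00-15:00, 16:30-18:00, 18:30-19:00 (add 4h to convert from UTC-4).
Lila in UTC: 09:30-13:00, 14:00-16:30 (subtract 2h to convert from UTC+2).
Bashir in UTC: 09:00-15:00, 18:00-19:00 (add 9h to convert from UTC-9).
Ugo ∩ Lila: 10:00-10:30, 11:00-13:00, 14:00-15:00.
Ugo ∩ Lila ∩ Bashir: 10:00-10:30, 11:00-13:00, 14:00-15:00.
Summing the common windows: 30 + 120 + 60 = 210 minutes.

210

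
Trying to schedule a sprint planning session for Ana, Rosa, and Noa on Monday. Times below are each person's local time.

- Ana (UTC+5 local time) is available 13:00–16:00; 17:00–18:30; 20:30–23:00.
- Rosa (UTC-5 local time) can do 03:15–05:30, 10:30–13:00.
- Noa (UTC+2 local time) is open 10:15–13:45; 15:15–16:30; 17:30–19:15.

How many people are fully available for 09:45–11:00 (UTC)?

2

Ana in UTC: 08:00-11:00, 12:00-13:30, 15:30-18:00 (subtract 5h to convert from UTC+5).
Rosa in UTC: 08:15-10:30, 15:30-18:00 (add 5h to convert from UTC-5).
Noa in UTC: 08:15-11:45, 13:15-14:30, 15:30-17:15 (subtract 2h to convert from UTC+2).
Ana and Noa can make the full 09:45-11:00 slot — that's 2.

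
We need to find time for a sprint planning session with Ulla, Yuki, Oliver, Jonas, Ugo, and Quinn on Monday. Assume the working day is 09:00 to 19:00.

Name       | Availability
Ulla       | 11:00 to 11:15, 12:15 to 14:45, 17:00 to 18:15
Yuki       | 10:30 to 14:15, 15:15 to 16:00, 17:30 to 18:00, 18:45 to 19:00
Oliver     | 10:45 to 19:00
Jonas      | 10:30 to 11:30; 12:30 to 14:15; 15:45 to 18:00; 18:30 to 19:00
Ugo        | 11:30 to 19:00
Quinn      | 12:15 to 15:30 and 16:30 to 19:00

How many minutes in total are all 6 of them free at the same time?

135

Ulla ∩ Yuki: 11:00-11:15, 12:15-14:15, 17:30-18:00.
Ulla ∩ Yuki ∩ Oliver: 11:00-11:15, 12:15-14:15, 17:30-18:00.
Ulla ∩ Yuki ∩ Oliver ∩ Jonas: 11:00-11:15, 12:30-14:15, 17:30-18:00.
Ulla ∩ Yuki ∩ Oliver ∩ Jonas ∩ Ugo: 12:30-14:15, 17:30-18:00.
Ulla ∩ Yuki ∩ Oliver ∩ Jonas ∩ Ugo ∩ Quinn: 12:30-14:15, 17:30-18:00.
So the common availability across everyone is 12:30-14:15, 17:30-18:00.
Summing the common windows: 105 + 30 = 135 minutes.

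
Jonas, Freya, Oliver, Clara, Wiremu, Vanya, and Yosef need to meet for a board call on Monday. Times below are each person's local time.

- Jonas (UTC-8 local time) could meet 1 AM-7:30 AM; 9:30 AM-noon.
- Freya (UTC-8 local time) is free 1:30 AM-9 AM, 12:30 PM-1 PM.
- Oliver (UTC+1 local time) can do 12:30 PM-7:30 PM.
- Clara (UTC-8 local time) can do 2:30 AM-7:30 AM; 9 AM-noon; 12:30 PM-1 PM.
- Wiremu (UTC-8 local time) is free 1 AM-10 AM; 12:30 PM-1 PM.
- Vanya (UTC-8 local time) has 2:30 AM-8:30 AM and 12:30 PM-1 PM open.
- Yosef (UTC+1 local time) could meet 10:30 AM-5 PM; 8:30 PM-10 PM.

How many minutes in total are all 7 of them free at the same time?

240

Jonas in UTC: 09:00-15:30, 17:30-20:00 (add 8h to convert from UTC-8).
Freya in UTC: 09:30-17:00, 20:30-21:00 (add 8h to convert from UTC-8).
Oliver in UTC: 11:30-18:30 (subtract 1h to convert from UTC+1).
Clara in UTC: 10:30-15:30, 17:00-20:00, 20:30-21:00 (add 8h to convert from UTC-8).
Wiremu in UTC: 09:00-18:00, 20:30-21:00 (add 8h to convert from UTC-8).
Vanya in UTC: 10:30-16:30, 20:30-21:00 (add 8h to convert from UTC-8).
Yosef in UTC: 09:30-16:00, 19:30-21:00 (subtract 1h to convert from UTC+1).
Jonas ∩ Freya: 09:30-15:30.
Jonas ∩ Freya ∩ Oliver: 11:30-15:30.
Jonas ∩ Freya ∩ Oliver ∩ Clara: 11:30-15:30.
Jonas ∩ Freya ∩ Oliver ∩ Clara ∩ Wiremu: 11:30-15:30.
Jonas ∩ Freya ∩ Oliver ∩ Clara ∩ Wiremu ∩ Vanya: 11:30-15:30.
Jonas ∩ Freya ∩ Oliver ∩ Clara ∩ Wiremu ∩ Vanya ∩ Yosef: 11:30-15:30.
Those are the intersection windows.
That's a single block of 240 minutes.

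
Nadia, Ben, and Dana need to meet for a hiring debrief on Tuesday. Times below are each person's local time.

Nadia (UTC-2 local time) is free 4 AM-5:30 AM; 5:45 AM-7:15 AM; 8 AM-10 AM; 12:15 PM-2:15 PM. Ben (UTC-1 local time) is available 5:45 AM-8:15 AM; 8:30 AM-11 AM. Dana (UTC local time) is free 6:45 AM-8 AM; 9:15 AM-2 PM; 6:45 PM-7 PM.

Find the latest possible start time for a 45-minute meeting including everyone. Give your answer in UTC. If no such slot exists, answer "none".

Nadia in UTC: 06:00-07:30, 07:45-09:15, 10:00-12:00, 14:15-16:15 (add 2h to convert from UTC-2).
Ben in UTC: 06:45-09:15, 09:30-12:00 (add 1h to convert from UTC-1).
Dana in UTC: 06:45-08:00, 09:15-14:00, 18:45-19:00.
Nadia ∩ Ben: 06:45-07:30, 07:45-09:15, 10:00-12:00.
Nadia ∩ Ben ∩ Dana: 06:45-07:30, 07:45-08:00, 10:00-12:00.
The last common window of at least 45 minutes is 10:00-12:00; a 45-minute meeting can start as late as 11:15 and still end by 12:00.

11:15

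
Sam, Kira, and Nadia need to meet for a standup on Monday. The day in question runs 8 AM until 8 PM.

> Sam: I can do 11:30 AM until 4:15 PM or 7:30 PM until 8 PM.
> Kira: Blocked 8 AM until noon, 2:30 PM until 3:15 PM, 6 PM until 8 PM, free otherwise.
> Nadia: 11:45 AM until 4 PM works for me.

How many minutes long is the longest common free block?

Sam free: 11:30-16:15, 19:30-20:00.
Kira free: 12:00-14:30, 15:15-18:00 (invert busy blocks within the working day).
Nadia free: 11:45-16:00.
Sam ∩ Kira: 12:00-14:30, 15:15-16:15.
Sam ∩ Kira ∩ Nadia: 12:00-14:30, 15:15-16:00.
The longest is 12:00-14:30 at 150 minutes.

150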